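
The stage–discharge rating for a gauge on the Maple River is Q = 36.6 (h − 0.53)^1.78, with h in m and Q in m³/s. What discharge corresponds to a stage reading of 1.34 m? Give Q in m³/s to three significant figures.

25.2 m³/s

Q = 36.6 × (1.34 − 0.53)^1.78 = 36.6 × 0.81^1.78 = 25.15 m³/s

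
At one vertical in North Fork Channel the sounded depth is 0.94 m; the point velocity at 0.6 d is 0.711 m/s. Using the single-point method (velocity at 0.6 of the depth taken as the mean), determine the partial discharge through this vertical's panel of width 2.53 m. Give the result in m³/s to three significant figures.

v̄ = v₀.₆ = 0.711 m/s
q = v̄ × d × w = 0.7110 × 0.94 × 2.53 = 1.691 m³/s

1.69 m³/s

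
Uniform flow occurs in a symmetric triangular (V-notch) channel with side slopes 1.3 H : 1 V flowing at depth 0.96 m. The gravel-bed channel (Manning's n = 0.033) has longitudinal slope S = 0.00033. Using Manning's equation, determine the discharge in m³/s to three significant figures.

0.346 m³/s

A = z·y² = 1.3×0.96² = 1.198 m²
P = 2y√(1+z²) = 2×0.96×√(1+1.3²) = 3.149 m
R = A/P = 1.198/3.149 = 0.3805 m
Q = (1/n)·A·R^(2/3)·S^(1/2) = (1/0.033) × 1.198 × 0.3805^(2/3) × 0.00033^(1/2) = 0.3463 m³/s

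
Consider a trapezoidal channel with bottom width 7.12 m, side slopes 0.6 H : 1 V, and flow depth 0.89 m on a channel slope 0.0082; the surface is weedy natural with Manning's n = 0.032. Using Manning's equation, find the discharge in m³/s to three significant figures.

A = (b + z·y)·y = (7.12 + 0.6×0.89)×0.89 = 6.812 m²
P = b + 2y√(1+z²) = 7.12 + 2×0.89×√(1+0.6²) = 9.196 m
R = A/P = 6.812/9.196 = 0.7408 m
Q = (1/n)·A·R^(2/3)·S^(1/2) = (1/0.032) × 6.812 × 0.7408^(2/3) × 0.0082^(1/2) = 15.78 m³/s

15.8 m³/s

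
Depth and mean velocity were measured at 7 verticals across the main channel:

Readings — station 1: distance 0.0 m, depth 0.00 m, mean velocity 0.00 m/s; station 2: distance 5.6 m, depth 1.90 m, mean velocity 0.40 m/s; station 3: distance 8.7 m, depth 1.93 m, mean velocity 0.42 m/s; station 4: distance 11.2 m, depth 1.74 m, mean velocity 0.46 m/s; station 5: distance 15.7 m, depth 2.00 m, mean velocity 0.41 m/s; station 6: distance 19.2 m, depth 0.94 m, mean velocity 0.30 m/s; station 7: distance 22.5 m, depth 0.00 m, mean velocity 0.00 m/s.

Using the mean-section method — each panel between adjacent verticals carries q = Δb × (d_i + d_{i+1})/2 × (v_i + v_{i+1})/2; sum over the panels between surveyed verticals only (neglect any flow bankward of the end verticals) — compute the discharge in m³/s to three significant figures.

Panel 1-2: Δb = 5.6 m, d̄ = (0.00+1.90)/2 = 0.95, v̄ = (0.00+0.40)/2 = 0.2 → q = 5.6×0.95×0.2 = 1.064 m³/s
Panel 2-3: Δb = 3.1 m, d̄ = (1.90+1.93)/2 = 1.915, v̄ = (0.40+0.42)/2 = 0.41 → q = 3.1×1.915×0.41 = 2.434 m³/s
Panel 3-4: Δb = 2.5 m, d̄ = (1.93+1.74)/2 = 1.835, v̄ = (0.42+0.46)/2 = 0.44 → q = 2.5×1.835×0.44 = 2.019 m³/s
Panel 4-5: Δb = 4.5 m, d̄ = (1.74+2.00)/2 = 1.87, v̄ = (0.46+0.41)/2 = 0.435 → q = 4.5×1.87×0.435 = 3.661 m³/s
Panel 5-6: Δb = 3.5 m, d̄ = (2.00+0.94)/2 = 1.47, v̄ = (0.41+0.30)/2 = 0.355 → q = 3.5×1.47×0.355 = 1.826 m³/s
Panel 6-7: Δb = 3.3 m, d̄ = (0.94+0.00)/2 = 0.47, v̄ = (0.30+0.00)/2 = 0.15 → q = 3.3×0.47×0.15 = 0.2327 m³/s
Q = Σ q = 11.24 m³/s

11.2 m³/s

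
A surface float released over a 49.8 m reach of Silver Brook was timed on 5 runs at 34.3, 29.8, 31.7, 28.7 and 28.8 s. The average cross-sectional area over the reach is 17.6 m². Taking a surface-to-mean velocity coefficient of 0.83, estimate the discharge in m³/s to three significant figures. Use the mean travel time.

t̄ = (34.3 + 29.8 + 31.7 + 28.7 + 28.8) / 5 = 30.66 s
v_surface = L / t̄ = 49.8 / 30.66 = 1.624 m/s
v_mean = 0.83 × 1.624 = 1.348 m/s
Q = A × v_mean = 17.6 × 1.348 = 23.73 m³/s

23.7 m³/s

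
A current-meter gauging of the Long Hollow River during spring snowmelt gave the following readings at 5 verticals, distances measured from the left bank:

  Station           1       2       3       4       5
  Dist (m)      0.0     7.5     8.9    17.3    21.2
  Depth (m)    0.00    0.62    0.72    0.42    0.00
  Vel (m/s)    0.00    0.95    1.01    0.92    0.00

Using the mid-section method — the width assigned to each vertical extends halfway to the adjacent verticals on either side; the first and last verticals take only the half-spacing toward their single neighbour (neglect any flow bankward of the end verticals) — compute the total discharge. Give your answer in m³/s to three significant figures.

8.56 m³/s

w_2 = (8.9 − 0.0)/2 = 4.45 m; q_2 = 0.95 × 0.62 × 4.45 = 2.621 m³/s
w_3 = (17.3 − 7.5)/2 = 4.9 m; q_3 = 1.01 × 0.72 × 4.9 = 3.563 m³/s
w_4 = (21.2 − 8.9)/2 = 6.15 m; q_4 = 0.92 × 0.42 × 6.15 = 2.376 m³/s
Stations 1, 5 contribute zero (depth or velocity is 0).
Q = Σ qᵢ = 8.561 m³/s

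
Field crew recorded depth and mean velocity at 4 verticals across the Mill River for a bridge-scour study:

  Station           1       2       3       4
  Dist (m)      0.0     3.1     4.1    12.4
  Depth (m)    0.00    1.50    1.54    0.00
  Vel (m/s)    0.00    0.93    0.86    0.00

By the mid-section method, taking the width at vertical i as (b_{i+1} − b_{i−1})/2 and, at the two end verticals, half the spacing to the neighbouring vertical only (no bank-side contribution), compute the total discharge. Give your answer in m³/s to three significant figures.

w_2 = (4.1 − 0.0)/2 = 2.05 m; q_2 = 0.93 × 1.50 × 2.05 = 2.860 m³/s
w_3 = (12.4 − 3.1)/2 = 4.65 m; q_3 = 0.86 × 1.54 × 4.65 = 6.158 m³/s
Stations 1, 4 contribute zero (depth or velocity is 0).
Q = Σ qᵢ = 9.018 m³/s

9.02 m³/s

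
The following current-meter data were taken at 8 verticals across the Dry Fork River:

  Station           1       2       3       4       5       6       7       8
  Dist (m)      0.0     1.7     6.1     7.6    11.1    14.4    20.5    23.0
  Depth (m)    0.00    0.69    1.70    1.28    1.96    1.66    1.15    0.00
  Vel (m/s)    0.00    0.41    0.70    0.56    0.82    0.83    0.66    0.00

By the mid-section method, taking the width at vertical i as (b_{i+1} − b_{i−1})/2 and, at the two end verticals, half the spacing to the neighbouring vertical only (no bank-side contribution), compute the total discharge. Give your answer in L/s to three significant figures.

w_2 = (6.1 − 0.0)/2 = 3.05 m; q_2 = 0.41 × 0.69 × 3.05 = 0.8628 m³/s
w_3 = (7.6 − 1.7)/2 = 2.95 m; q_3 = 0.70 × 1.70 × 2.95 = 3.511 m³/s
w_4 = (11.1 − 6.1)/2 = 2.5 m; q_4 = 0.56 × 1.28 × 2.5 = 1.792 m³/s
w_5 = (14.4 − 7.6)/2 = 3.4 m; q_5 = 0.82 × 1.96 × 3.4 = 5.464 m³/s
w_6 = (20.5 − 11.1)/2 = 4.7 m; q_6 = 0.83 × 1.66 × 4.7 = 6.476 m³/s
w_7 = (23.0 − 14.4)/2 = 4.3 m; q_7 = 0.66 × 1.15 × 4.3 = 3.264 m³/s
Stations 1, 8 contribute zero (depth or velocity is 0).
Q = Σ qᵢ = 21.37 m³/s
= 21.37 × 1000 = 21370 L/s

21400 L/s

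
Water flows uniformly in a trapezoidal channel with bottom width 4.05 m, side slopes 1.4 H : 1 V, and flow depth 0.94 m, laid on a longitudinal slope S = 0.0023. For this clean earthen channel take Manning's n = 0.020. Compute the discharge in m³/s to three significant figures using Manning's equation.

A = (b + z·y)·y = (4.05 + 1.4×0.94)×0.94 = 5.044 m²
P = b + 2y√(1+z²) = 4.05 + 2×0.94×√(1+1.4²) = 7.284 m
R = A/P = 5.044/7.284 = 0.6924 m
Q = (1/n)·A·R^(2/3)·S^(1/2) = (1/0.020) × 5.044 × 0.6924^(2/3) × 0.0023^(1/2) = 9.467 m³/s

9.47 m³/s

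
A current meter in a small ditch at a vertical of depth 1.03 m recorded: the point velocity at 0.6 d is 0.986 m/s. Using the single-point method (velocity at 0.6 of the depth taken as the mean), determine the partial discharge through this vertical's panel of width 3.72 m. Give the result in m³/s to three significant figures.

v̄ = v₀.₆ = 0.986 m/s
q = v̄ × d × w = 0.9860 × 1.03 × 3.72 = 3.778 m³/s

3.78 m³/s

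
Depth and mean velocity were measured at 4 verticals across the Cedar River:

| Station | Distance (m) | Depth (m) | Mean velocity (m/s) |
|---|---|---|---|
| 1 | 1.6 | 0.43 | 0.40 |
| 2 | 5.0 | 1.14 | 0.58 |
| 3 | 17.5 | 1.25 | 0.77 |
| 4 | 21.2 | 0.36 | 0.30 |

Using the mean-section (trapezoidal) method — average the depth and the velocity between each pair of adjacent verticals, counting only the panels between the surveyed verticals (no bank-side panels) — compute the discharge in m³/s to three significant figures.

13.0 m³/s

Panel 1-2: Δb = 3.4 m, d̄ = (0.43+1.14)/2 = 0.785, v̄ = (0.40+0.58)/2 = 0.49 → q = 3.4×0.785×0.49 = 1.308 m³/s
Panel 2-3: Δb = 12.5 m, d̄ = (1.14+1.25)/2 = 1.195, v̄ = (0.58+0.77)/2 = 0.675 → q = 12.5×1.195×0.675 = 10.08 m³/s
Panel 3-4: Δb = 3.7 m, d̄ = (1.25+0.36)/2 = 0.805, v̄ = (0.77+0.30)/2 = 0.535 → q = 3.7×0.805×0.535 = 1.593 m³/s
Q = Σ q = 12.98 m³/s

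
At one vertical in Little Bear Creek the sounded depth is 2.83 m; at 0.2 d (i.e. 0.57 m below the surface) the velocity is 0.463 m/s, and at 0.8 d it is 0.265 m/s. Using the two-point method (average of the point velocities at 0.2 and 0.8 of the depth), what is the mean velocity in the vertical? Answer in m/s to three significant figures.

v̄ = (0.463 + 0.265) / 2 = 0.3640 m/s

0.364 m/s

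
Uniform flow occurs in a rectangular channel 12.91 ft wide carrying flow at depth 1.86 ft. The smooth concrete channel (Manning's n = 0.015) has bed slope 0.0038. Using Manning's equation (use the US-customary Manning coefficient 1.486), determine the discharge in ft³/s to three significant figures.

A = b·y = 12.91 × 1.86 = 24.01 ft²
P = b + 2y = 12.91 + 2×1.86 = 16.63 ft
R = A/P = 24.01/16.63 = 1.444 ft
Q = (1.486/n)·A·R^(2/3)·S^(1/2) = (1.486/0.015) × 24.01 × 1.444^(2/3) × 0.0038^(1/2) = 187.3 ft³/s

187 ft³/s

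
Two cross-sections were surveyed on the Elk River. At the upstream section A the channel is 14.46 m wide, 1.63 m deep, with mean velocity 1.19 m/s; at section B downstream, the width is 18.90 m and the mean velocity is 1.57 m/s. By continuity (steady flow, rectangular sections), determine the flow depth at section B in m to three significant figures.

0.945 m

Q = A₁V₁ = (14.46×1.63) × 1.19 = 28.05 m³/s
d₂ = Q/(b₂ V₂) = 28.05/(18.90×1.57) = 0.9452 m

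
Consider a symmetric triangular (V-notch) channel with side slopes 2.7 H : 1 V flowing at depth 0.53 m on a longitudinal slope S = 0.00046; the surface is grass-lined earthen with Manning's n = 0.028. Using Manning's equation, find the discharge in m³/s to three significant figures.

A = z·y² = 2.7×0.53² = 0.7584 m²
P = 2y√(1+z²) = 2×0.53×√(1+2.7²) = 3.052 m
R = A/P = 0.7584/3.052 = 0.2485 m
Q = (1/n)·A·R^(2/3)·S^(1/2) = (1/0.028) × 0.7584 × 0.2485^(2/3) × 0.00046^(1/2) = 0.2296 m³/s

0.230 m³/s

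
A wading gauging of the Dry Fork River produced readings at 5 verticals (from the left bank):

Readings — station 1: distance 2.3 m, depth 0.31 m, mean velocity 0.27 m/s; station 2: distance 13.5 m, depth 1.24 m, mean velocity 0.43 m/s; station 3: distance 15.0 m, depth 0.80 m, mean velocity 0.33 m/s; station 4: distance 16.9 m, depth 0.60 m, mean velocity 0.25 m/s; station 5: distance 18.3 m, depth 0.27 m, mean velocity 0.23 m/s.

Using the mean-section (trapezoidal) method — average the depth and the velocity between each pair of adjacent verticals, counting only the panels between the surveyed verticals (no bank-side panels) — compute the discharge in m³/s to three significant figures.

Panel 1-2: Δb = 11.2 m, d̄ = (0.31+1.24)/2 = 0.775, v̄ = (0.27+0.43)/2 = 0.35 → q = 11.2×0.775×0.35 = 3.038 m³/s
Panel 2-3: Δb = 1.5 m, d̄ = (1.24+0.80)/2 = 1.02, v̄ = (0.43+0.33)/2 = 0.38 → q = 1.5×1.02×0.38 = 0.5814 m³/s
Panel 3-4: Δb = 1.9 m, d̄ = (0.80+0.60)/2 = 0.7, v̄ = (0.33+0.25)/2 = 0.29 → q = 1.9×0.7×0.29 = 0.3857 m³/s
Panel 4-5: Δb = 1.4 m, d̄ = (0.60+0.27)/2 = 0.435, v̄ = (0.25+0.23)/2 = 0.24 → q = 1.4×0.435×0.24 = 0.1462 m³/s
Q = Σ q = 4.151 m³/s

4.15 m³/s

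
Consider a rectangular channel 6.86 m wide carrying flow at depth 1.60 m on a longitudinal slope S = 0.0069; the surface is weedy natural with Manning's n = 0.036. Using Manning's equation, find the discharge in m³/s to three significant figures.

26.8 m³/s

A = b·y = 6.86 × 1.60 = 10.98 m²
P = b + 2y = 6.86 + 2×1.60 = 10.06 m
R = A/P = 10.98/10.06 = 1.091 m
Q = (1/n)·A·R^(2/3)·S^(1/2) = (1/0.036) × 10.98 × 1.091^(2/3) × 0.0069^(1/2) = 26.84 m³/s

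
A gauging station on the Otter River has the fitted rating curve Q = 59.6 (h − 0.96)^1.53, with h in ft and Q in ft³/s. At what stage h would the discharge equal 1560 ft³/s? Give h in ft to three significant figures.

h − h₀ = (Q/C)^(1/b) = (1560/59.6)^(1/1.53) = 8.447 ft
h = 0.96 + 8.447 = 9.407 ft

9.41 ft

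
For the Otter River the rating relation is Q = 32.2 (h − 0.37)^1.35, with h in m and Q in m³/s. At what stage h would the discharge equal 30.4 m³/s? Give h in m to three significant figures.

1.33 m

h − h₀ = (Q/C)^(1/b) = (30.4/32.2)^(1/1.35) = 0.9583 m
h = 0.37 + 0.9583 = 1.328 m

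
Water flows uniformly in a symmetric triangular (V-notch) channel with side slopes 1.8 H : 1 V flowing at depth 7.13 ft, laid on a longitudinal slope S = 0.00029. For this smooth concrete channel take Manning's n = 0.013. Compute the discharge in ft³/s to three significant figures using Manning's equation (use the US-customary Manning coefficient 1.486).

A = z·y² = 1.8×7.13² = 91.51 ft²
P = 2y√(1+z²) = 2×7.13×√(1+1.8²) = 29.36 ft
R = A/P = 91.51/29.36 = 3.116 ft
Q = (1.486/n)·A·R^(2/3)·S^(1/2) = (1.486/0.013) × 91.51 × 3.116^(2/3) × 0.00029^(1/2) = 380.0 ft³/s

380 ft³/s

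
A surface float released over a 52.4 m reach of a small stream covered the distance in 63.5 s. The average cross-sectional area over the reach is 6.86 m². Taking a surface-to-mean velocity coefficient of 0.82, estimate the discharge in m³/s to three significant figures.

4.64 m³/s

v_surface = L / t̄ = 52.4 / 63.5 = 0.8252 m/s
v_mean = 0.82 × 0.8252 = 0.6767 m/s
Q = A × v_mean = 6.86 × 0.6767 = 4.642 m³/s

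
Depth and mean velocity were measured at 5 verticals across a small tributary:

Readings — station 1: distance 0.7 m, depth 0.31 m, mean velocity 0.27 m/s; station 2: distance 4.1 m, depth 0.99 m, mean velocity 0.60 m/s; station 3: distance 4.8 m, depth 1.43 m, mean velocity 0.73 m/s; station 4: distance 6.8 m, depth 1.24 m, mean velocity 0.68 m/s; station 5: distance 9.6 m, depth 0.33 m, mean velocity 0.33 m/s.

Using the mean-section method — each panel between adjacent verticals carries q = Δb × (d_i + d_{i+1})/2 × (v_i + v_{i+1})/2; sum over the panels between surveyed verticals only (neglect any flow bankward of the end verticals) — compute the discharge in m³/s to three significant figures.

4.52 m³/s

Panel 1-2: Δb = 3.4 m, d̄ = (0.31+0.99)/2 = 0.65, v̄ = (0.27+0.60)/2 = 0.435 → q = 3.4×0.65×0.435 = 0.9614 m³/s
Panel 2-3: Δb = 0.7 m, d̄ = (0.99+1.43)/2 = 1.21, v̄ = (0.60+0.73)/2 = 0.665 → q = 0.7×1.21×0.665 = 0.5633 m³/s
Panel 3-4: Δb = 2 m, d̄ = (1.43+1.24)/2 = 1.335, v̄ = (0.73+0.68)/2 = 0.705 → q = 2×1.335×0.705 = 1.882 m³/s
Panel 4-5: Δb = 2.8 m, d̄ = (1.24+0.33)/2 = 0.785, v̄ = (0.68+0.33)/2 = 0.505 → q = 2.8×0.785×0.505 = 1.110 m³/s
Q = Σ q = 4.517 m³/s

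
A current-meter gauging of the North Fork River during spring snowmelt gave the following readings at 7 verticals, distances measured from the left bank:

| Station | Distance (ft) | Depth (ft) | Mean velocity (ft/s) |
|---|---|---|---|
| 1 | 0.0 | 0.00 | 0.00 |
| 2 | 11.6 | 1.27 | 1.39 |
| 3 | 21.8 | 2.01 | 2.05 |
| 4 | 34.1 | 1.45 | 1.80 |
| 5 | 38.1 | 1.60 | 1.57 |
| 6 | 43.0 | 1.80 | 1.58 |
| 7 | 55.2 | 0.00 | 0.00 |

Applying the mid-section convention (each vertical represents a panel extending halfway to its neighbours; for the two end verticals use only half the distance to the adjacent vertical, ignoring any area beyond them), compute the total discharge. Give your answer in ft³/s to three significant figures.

w_2 = (21.8 − 0.0)/2 = 10.9 ft; q_2 = 1.39 × 1.27 × 10.9 = 19.24 ft³/s
w_3 = (34.1 − 11.6)/2 = 11.25 ft; q_3 = 2.05 × 2.01 × 11.25 = 46.36 ft³/s
w_4 = (38.1 − 21.8)/2 = 8.15 ft; q_4 = 1.80 × 1.45 × 8.15 = 21.27 ft³/s
w_5 = (43.0 − 34.1)/2 = 4.45 ft; q_5 = 1.57 × 1.60 × 4.45 = 11.18 ft³/s
w_6 = (55.2 − 38.1)/2 = 8.55 ft; q_6 = 1.58 × 1.80 × 8.55 = 24.32 ft³/s
Stations 1, 7 contribute zero (depth or velocity is 0).
Q = Σ qᵢ = 122.4 ft³/s

122 ft³/s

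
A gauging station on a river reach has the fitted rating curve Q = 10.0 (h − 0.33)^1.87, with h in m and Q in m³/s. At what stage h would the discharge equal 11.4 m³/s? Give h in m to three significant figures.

1.40 m

h − h₀ = (Q/C)^(1/b) = (11.4/10.0)^(1/1.87) = 1.073 m
h = 0.33 + 1.073 = 1.403 m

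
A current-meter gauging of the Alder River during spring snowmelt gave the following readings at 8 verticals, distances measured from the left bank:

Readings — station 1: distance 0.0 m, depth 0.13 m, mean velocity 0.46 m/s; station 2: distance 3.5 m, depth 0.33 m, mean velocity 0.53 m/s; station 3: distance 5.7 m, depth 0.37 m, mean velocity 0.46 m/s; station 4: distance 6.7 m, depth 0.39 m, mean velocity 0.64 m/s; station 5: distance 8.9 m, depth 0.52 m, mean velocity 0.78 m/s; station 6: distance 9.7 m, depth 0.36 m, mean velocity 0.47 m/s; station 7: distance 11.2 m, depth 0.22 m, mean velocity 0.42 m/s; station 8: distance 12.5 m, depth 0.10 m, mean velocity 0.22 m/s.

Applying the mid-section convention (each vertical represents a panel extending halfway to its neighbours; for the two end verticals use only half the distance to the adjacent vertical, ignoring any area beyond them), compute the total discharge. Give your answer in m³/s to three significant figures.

2.22 m³/s

w_1 = (3.5 − 0.0)/2 = 1.75 m; q_1 = 0.46 × 0.13 × 1.75 = 0.1047 m³/s
w_2 = (5.7 − 0.0)/2 = 2.85 m; q_2 = 0.53 × 0.33 × 2.85 = 0.4985 m³/s
w_3 = (6.7 − 3.5)/2 = 1.6 m; q_3 = 0.46 × 0.37 × 1.6 = 0.2723 m³/s
w_4 = (8.9 − 5.7)/2 = 1.6 m; q_4 = 0.64 × 0.39 × 1.6 = 0.3994 m³/s
w_5 = (9.7 − 6.7)/2 = 1.5 m; q_5 = 0.78 × 0.52 × 1.5 = 0.6084 m³/s
w_6 = (11.2 − 8.9)/2 = 1.15 m; q_6 = 0.47 × 0.36 × 1.15 = 0.1946 m³/s
w_7 = (12.5 − 9.7)/2 = 1.4 m; q_7 = 0.42 × 0.22 × 1.4 = 0.1294 m³/s
w_8 = (12.5 − 11.2)/2 = 0.65 m; q_8 = 0.22 × 0.10 × 0.65 = 0.01430 m³/s
Q = Σ qᵢ = 2.221 m³/s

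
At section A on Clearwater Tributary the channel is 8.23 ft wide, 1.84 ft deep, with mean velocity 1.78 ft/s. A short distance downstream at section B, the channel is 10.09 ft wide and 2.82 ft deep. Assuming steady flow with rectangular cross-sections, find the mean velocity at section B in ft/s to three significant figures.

Q = A₁V₁ = (8.23×1.84) × 1.78 = 26.95 ft³/s
A₂ = 10.09 × 2.82 = 28.45 ft²
V₂ = Q/A₂ = 26.95/28.45 = 0.9473 ft/s

0.947 ft/s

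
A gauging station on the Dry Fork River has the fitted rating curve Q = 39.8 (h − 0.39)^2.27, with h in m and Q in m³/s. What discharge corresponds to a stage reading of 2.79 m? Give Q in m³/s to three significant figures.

290 m³/s

Q = 39.8 × (2.79 − 0.39)^2.27 = 39.8 × 2.4^2.27 = 290.4 m³/s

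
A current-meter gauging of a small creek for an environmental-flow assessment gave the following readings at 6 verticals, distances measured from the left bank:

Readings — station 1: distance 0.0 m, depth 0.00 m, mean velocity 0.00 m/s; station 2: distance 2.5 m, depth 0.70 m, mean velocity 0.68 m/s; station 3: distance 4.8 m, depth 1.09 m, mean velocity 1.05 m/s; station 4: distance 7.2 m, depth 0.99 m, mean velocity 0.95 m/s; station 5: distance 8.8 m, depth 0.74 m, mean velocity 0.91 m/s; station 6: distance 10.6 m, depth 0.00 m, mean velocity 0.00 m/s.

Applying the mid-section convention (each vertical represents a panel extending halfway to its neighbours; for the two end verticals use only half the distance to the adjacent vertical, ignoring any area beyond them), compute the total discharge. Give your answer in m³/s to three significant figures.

w_2 = (4.8 − 0.0)/2 = 2.4 m; q_2 = 0.68 × 0.70 × 2.4 = 1.142 m³/s
w_3 = (7.2 − 2.5)/2 = 2.35 m; q_3 = 1.05 × 1.09 × 2.35 = 2.690 m³/s
w_4 = (8.8 − 4.8)/2 = 2 m; q_4 = 0.95 × 0.99 × 2 = 1.881 m³/s
w_5 = (10.6 − 7.2)/2 = 1.7 m; q_5 = 0.91 × 0.74 × 1.7 = 1.145 m³/s
Stations 1, 6 contribute zero (depth or velocity is 0).
Q = Σ qᵢ = 6.858 m³/s

6.86 m³/s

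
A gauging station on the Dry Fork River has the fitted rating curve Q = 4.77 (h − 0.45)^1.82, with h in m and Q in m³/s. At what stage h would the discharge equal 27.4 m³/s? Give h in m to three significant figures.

3.06 m

h − h₀ = (Q/C)^(1/b) = (27.4/4.77)^(1/1.82) = 2.613 m
h = 0.45 + 2.613 = 3.063 m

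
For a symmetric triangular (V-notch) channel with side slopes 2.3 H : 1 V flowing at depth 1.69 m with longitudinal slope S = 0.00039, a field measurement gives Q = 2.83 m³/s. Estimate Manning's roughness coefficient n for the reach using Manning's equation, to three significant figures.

0.0387

A = z·y² = 2.3×1.69² = 6.569 m²
P = 2y√(1+z²) = 2×1.69×√(1+2.3²) = 8.477 m
R = A/P = 6.569/8.477 = 0.7749 m
n = (1/Q)·A·R^(2/3)·S^(1/2) = (1/2.83) × 6.569 × 0.8437 × 0.01975 = 0.03867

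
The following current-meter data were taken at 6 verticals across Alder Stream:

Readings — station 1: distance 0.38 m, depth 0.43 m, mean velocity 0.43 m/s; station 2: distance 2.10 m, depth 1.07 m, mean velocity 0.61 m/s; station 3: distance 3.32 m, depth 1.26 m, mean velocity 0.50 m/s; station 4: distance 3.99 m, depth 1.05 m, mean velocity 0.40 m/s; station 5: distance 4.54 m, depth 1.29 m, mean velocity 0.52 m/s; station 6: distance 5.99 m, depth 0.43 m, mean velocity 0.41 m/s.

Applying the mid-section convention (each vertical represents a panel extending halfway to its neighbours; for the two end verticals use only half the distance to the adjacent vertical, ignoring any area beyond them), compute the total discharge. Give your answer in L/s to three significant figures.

w_1 = (2.10 − 0.38)/2 = 0.86 m; q_1 = 0.43 × 0.43 × 0.86 = 0.1590 m³/s
w_2 = (3.32 − 0.38)/2 = 1.47 m; q_2 = 0.61 × 1.07 × 1.47 = 0.9595 m³/s
w_3 = (3.99 − 2.10)/2 = 0.945 m; q_3 = 0.50 × 1.26 × 0.945 = 0.5954 m³/s
w_4 = (4.54 − 3.32)/2 = 0.61 m; q_4 = 0.40 × 1.05 × 0.61 = 0.2562 m³/s
w_5 = (5.99 − 3.99)/2 = 1 m; q_5 = 0.52 × 1.29 × 1 = 0.6708 m³/s
w_6 = (5.99 − 4.54)/2 = 0.725 m; q_6 = 0.41 × 0.43 × 0.725 = 0.1278 m³/s
Q = Σ qᵢ = 2.769 m³/s
= 2.769 × 1000 = 2769 L/s

2770 L/s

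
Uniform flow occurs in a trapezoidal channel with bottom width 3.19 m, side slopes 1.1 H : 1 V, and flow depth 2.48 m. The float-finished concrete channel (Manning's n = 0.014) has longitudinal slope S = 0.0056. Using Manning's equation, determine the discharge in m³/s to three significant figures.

97.7 m³/s

A = (b + z·y)·y = (3.19 + 1.1×2.48)×2.48 = 14.68 m²
P = b + 2y√(1+z²) = 3.19 + 2×2.48×√(1+1.1²) = 10.56 m
R = A/P = 14.68/10.56 = 1.389 m
Q = (1/n)·A·R^(2/3)·S^(1/2) = (1/0.014) × 14.68 × 1.389^(2/3) × 0.0056^(1/2) = 97.68 m³/s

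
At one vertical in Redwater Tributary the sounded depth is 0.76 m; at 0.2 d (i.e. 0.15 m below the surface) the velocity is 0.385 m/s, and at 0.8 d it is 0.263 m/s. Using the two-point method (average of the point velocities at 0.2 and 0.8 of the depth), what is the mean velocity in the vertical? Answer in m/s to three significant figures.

v̄ = (0.385 + 0.263) / 2 = 0.3240 m/s

0.324 m/s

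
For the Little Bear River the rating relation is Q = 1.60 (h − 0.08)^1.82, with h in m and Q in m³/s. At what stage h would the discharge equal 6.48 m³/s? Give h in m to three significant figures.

2.24 m

h − h₀ = (Q/C)^(1/b) = (6.48/1.60)^(1/1.82) = 2.157 m
h = 0.08 + 2.157 = 2.237 m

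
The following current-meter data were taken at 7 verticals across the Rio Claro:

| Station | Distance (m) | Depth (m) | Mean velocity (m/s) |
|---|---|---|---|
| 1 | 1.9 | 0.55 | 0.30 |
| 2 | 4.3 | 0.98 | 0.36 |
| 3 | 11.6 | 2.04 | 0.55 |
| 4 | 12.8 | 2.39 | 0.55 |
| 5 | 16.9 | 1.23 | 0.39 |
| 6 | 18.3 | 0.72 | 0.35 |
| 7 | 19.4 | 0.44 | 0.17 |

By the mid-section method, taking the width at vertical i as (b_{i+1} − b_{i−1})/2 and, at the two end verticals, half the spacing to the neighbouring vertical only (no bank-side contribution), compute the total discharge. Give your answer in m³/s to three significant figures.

w_1 = (4.3 − 1.9)/2 = 1.2 m; q_1 = 0.30 × 0.55 × 1.2 = 0.1980 m³/s
w_2 = (11.6 − 1.9)/2 = 4.85 m; q_2 = 0.36 × 0.98 × 4.85 = 1.711 m³/s
w_3 = (12.8 − 4.3)/2 = 4.25 m; q_3 = 0.55 × 2.04 × 4.25 = 4.769 m³/s
w_4 = (16.9 − 11.6)/2 = 2.65 m; q_4 = 0.55 × 2.39 × 2.65 = 3.483 m³/s
w_5 = (18.3 − 12.8)/2 = 2.75 m; q_5 = 0.39 × 1.23 × 2.75 = 1.319 m³/s
w_6 = (19.4 − 16.9)/2 = 1.25 m; q_6 = 0.35 × 0.72 × 1.25 = 0.3150 m³/s
w_7 = (19.4 − 18.3)/2 = 0.55 m; q_7 = 0.17 × 0.44 × 0.55 = 0.04114 m³/s
Q = Σ qᵢ = 11.84 m³/s

11.8 m³/s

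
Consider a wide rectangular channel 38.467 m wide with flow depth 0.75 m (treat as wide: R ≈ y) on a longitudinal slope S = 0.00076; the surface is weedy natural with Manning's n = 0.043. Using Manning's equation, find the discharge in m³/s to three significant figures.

A = b·y = 38.467 × 0.75 = 28.85 m²
Wide channel: R ≈ y = 0.75 m
Q = (1/n)·A·R^(2/3)·S^(1/2) = (1/0.043) × 28.85 × 0.7500^(2/3) × 0.00076^(1/2) = 15.27 m³/s

15.3 m³/s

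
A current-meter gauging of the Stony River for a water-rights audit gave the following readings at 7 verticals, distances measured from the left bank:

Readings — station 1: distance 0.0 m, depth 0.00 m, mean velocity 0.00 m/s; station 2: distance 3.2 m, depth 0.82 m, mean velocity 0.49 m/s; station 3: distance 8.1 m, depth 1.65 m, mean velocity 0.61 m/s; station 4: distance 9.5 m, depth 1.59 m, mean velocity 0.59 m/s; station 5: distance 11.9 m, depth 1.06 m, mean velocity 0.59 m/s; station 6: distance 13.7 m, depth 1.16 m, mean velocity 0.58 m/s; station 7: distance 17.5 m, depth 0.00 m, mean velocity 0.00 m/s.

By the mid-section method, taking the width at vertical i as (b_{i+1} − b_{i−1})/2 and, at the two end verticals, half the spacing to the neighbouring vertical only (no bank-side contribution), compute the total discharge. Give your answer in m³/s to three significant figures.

w_2 = (8.1 − 0.0)/2 = 4.05 m; q_2 = 0.49 × 0.82 × 4.05 = 1.627 m³/s
w_3 = (9.5 − 3.2)/2 = 3.15 m; q_3 = 0.61 × 1.65 × 3.15 = 3.170 m³/s
w_4 = (11.9 − 8.1)/2 = 1.9 m; q_4 = 0.59 × 1.59 × 1.9 = 1.782 m³/s
w_5 = (13.7 − 9.5)/2 = 2.1 m; q_5 = 0.59 × 1.06 × 2.1 = 1.313 m³/s
w_6 = (17.5 − 11.9)/2 = 2.8 m; q_6 = 0.58 × 1.16 × 2.8 = 1.884 m³/s
Stations 1, 7 contribute zero (depth or velocity is 0).
Q = Σ qᵢ = 9.777 m³/s

9.78 m³/s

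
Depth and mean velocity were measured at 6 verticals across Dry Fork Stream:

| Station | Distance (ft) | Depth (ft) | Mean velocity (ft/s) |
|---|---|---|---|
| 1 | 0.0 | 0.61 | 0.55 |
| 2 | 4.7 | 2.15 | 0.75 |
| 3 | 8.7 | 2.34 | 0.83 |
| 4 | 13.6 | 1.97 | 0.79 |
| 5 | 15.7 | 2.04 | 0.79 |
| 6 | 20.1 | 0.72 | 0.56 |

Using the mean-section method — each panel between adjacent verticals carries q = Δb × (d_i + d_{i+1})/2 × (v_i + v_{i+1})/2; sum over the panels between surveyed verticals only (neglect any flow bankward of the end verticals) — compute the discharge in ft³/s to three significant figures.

27.3 ft³/s

Panel 1-2: Δb = 4.7 ft, d̄ = (0.61+2.15)/2 = 1.38, v̄ = (0.55+0.75)/2 = 0.65 → q = 4.7×1.38×0.65 = 4.216 ft³/s
Panel 2-3: Δb = 4 ft, d̄ = (2.15+2.34)/2 = 2.245, v̄ = (0.75+0.83)/2 = 0.79 → q = 4×2.245×0.79 = 7.094 ft³/s
Panel 3-4: Δb = 4.9 ft, d̄ = (2.34+1.97)/2 = 2.155, v̄ = (0.83+0.79)/2 = 0.81 → q = 4.9×2.155×0.81 = 8.553 ft³/s
Panel 4-5: Δb = 2.1 ft, d̄ = (1.97+2.04)/2 = 2.005, v̄ = (0.79+0.79)/2 = 0.79 → q = 2.1×2.005×0.79 = 3.326 ft³/s
Panel 5-6: Δb = 4.4 ft, d̄ = (2.04+0.72)/2 = 1.38, v̄ = (0.79+0.56)/2 = 0.675 → q = 4.4×1.38×0.675 = 4.099 ft³/s
Q = Σ q = 27.29 ft³/s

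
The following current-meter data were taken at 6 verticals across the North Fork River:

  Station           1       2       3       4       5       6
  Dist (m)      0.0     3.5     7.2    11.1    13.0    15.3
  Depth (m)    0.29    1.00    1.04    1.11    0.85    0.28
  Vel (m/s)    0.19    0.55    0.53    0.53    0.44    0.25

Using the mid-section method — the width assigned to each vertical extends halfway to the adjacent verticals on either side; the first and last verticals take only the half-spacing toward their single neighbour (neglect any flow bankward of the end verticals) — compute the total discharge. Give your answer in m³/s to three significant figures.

w_1 = (3.5 − 0.0)/2 = 1.75 m; q_1 = 0.19 × 0.29 × 1.75 = 0.09643 m³/s
w_2 = (7.2 − 0.0)/2 = 3.6 m; q_2 = 0.55 × 1.00 × 3.6 = 1.980 m³/s
w_3 = (11.1 − 3.5)/2 = 3.8 m; q_3 = 0.53 × 1.04 × 3.8 = 2.095 m³/s
w_4 = (13.0 − 7.2)/2 = 2.9 m; q_4 = 0.53 × 1.11 × 2.9 = 1.706 m³/s
w_5 = (15.3 − 11.1)/2 = 2.1 m; q_5 = 0.44 × 0.85 × 2.1 = 0.7854 m³/s
w_6 = (15.3 − 13.0)/2 = 1.15 m; q_6 = 0.25 × 0.28 × 1.15 = 0.08050 m³/s
Q = Σ qᵢ = 6.743 m³/s

6.74 m³/s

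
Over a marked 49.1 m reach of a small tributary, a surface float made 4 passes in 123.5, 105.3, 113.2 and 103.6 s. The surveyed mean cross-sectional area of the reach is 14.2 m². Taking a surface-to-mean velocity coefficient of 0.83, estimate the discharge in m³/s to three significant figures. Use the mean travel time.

5.19 m³/s

t̄ = (123.5 + 105.3 + 113.2 + 103.6) / 4 = 111.4 s
v_surface = L / t̄ = 49.1 / 111.4 = 0.4408 m/s
v_mean = 0.83 × 0.4408 = 0.3658 m/s
Q = A × v_mean = 14.2 × 0.3658 = 5.195 m³/s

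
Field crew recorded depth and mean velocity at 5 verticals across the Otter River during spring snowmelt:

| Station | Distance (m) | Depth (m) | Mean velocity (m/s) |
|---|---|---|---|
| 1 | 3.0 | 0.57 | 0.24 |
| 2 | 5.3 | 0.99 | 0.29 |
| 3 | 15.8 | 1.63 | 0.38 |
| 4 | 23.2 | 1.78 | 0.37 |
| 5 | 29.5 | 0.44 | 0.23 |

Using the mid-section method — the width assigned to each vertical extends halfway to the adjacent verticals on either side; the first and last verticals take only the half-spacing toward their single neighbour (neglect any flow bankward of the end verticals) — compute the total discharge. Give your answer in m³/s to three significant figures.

w_1 = (5.3 − 3.0)/2 = 1.15 m; q_1 = 0.24 × 0.57 × 1.15 = 0.1573 m³/s
w_2 = (15.8 − 3.0)/2 = 6.4 m; q_2 = 0.29 × 0.99 × 6.4 = 1.837 m³/s
w_3 = (23.2 − 5.3)/2 = 8.95 m; q_3 = 0.38 × 1.63 × 8.95 = 5.544 m³/s
w_4 = (29.5 − 15.8)/2 = 6.85 m; q_4 = 0.37 × 1.78 × 6.85 = 4.511 m³/s
w_5 = (29.5 − 23.2)/2 = 3.15 m; q_5 = 0.23 × 0.44 × 3.15 = 0.3188 m³/s
Q = Σ qᵢ = 12.37 m³/s

12.4 m³/s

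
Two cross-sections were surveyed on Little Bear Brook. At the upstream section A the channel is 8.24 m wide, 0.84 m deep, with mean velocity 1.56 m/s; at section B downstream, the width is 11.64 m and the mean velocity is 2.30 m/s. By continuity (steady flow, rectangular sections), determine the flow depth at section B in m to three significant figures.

Q = A₁V₁ = (8.24×0.84) × 1.56 = 10.80 m³/s
d₂ = Q/(b₂ V₂) = 10.80/(11.64×2.30) = 0.4033 m

0.403 m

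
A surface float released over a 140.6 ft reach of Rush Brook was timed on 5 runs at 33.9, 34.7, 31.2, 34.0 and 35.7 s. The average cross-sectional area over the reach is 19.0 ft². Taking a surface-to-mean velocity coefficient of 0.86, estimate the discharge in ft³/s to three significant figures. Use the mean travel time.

t̄ = (33.9 + 34.7 + 31.2 + 34.0 + 35.7) / 5 = 33.9 s
v_surface = L / t̄ = 140.6 / 33.9 = 4.147 ft/s
v_mean = 0.86 × 4.147 = 3.567 ft/s
Q = A × v_mean = 19.0 × 3.567 = 67.77 ft³/s

67.8 ft³/s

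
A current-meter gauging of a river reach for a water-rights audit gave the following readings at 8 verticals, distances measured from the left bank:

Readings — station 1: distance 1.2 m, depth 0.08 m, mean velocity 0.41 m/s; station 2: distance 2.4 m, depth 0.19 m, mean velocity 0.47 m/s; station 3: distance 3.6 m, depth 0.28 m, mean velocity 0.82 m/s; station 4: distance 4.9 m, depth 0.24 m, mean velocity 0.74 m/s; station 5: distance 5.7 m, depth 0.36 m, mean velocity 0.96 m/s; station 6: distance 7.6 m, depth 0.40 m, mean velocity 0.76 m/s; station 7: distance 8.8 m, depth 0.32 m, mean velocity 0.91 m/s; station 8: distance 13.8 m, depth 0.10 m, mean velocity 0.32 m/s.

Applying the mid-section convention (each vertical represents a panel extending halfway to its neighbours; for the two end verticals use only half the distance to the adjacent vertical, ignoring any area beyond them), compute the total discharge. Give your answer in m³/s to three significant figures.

w_1 = (2.4 − 1.2)/2 = 0.6 m; q_1 = 0.41 × 0.08 × 0.6 = 0.01968 m³/s
w_2 = (3.6 − 1.2)/2 = 1.2 m; q_2 = 0.47 × 0.19 × 1.2 = 0.1072 m³/s
w_3 = (4.9 − 2.4)/2 = 1.25 m; q_3 = 0.82 × 0.28 × 1.25 = 0.2870 m³/s
w_4 = (5.7 − 3.6)/2 = 1.05 m; q_4 = 0.74 × 0.24 × 1.05 = 0.1865 m³/s
w_5 = (7.6 − 4.9)/2 = 1.35 m; q_5 = 0.96 × 0.36 × 1.35 = 0.4666 m³/s
w_6 = (8.8 − 5.7)/2 = 1.55 m; q_6 = 0.76 × 0.40 × 1.55 = 0.4712 m³/s
w_7 = (13.8 − 7.6)/2 = 3.1 m; q_7 = 0.91 × 0.32 × 3.1 = 0.9027 m³/s
w_8 = (13.8 − 8.8)/2 = 2.5 m; q_8 = 0.32 × 0.10 × 2.5 = 0.08000 m³/s
Q = Σ qᵢ = 2.521 m³/s

2.52 m³/s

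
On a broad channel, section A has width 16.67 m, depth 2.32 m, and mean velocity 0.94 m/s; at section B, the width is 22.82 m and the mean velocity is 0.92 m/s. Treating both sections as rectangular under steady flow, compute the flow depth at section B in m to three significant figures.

1.73 m

Q = A₁V₁ = (16.67×2.32) × 0.94 = 36.35 m³/s
d₂ = Q/(b₂ V₂) = 36.35/(22.82×0.92) = 1.732 m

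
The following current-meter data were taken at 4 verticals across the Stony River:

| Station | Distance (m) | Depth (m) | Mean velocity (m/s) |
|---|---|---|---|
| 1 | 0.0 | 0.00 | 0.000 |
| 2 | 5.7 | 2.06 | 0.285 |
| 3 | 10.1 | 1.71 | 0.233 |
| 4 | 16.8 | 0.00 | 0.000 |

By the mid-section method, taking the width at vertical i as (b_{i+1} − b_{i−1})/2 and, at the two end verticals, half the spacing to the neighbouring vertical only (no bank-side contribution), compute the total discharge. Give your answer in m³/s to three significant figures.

5.18 m³/s

w_2 = (10.1 − 0.0)/2 = 5.05 m; q_2 = 0.285 × 2.06 × 5.05 = 2.965 m³/s
w_3 = (16.8 − 5.7)/2 = 5.55 m; q_3 = 0.233 × 1.71 × 5.55 = 2.211 m³/s
Stations 1, 4 contribute zero (depth or velocity is 0).
Q = Σ qᵢ = 5.176 m³/s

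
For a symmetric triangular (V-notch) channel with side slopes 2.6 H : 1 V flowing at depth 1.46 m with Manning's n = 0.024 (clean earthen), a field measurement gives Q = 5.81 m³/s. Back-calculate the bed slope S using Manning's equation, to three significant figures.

A = z·y² = 2.6×1.46² = 5.542 m²
P = 2y√(1+z²) = 2×1.46×√(1+2.6²) = 8.134 m
R = A/P = 5.542/8.134 = 0.6813 m
S = (Q·n / (1·A·R^(2/3)))² = (5.81×0.024 / (1×5.542×0.7743))² = 0.001056

0.00106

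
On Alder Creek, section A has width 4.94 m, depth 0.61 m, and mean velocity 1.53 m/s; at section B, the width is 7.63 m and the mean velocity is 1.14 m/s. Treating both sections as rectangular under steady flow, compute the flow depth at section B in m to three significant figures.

0.530 m

Q = A₁V₁ = (4.94×0.61) × 1.53 = 4.611 m³/s
d₂ = Q/(b₂ V₂) = 4.611/(7.63×1.14) = 0.5301 m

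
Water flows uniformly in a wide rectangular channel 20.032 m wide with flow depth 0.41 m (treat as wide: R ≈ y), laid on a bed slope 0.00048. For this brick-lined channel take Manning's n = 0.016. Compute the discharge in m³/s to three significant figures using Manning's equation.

6.21 m³/s

A = b·y = 20.032 × 0.41 = 8.213 m²
Wide channel: R ≈ y = 0.41 m
Q = (1/n)·A·R^(2/3)·S^(1/2) = (1/0.016) × 8.213 × 0.4100^(2/3) × 0.00048^(1/2) = 6.207 m³/s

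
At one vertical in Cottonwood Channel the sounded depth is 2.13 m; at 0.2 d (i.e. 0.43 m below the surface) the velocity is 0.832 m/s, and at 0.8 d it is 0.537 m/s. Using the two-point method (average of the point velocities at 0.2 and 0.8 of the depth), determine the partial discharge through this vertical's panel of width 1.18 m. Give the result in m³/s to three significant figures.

v̄ = (0.832 + 0.537) / 2 = 0.6845 m/s
q = v̄ × d × w = 0.6845 × 2.13 × 1.18 = 1.720 m³/s

1.72 m³/s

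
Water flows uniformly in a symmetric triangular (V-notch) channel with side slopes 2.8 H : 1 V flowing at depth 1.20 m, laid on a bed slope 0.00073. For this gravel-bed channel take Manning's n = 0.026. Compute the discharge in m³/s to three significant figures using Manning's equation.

2.86 m³/s

A = z·y² = 2.8×1.20² = 4.032 m²
P = 2y√(1+z²) = 2×1.20×√(1+2.8²) = 7.136 m
R = A/P = 4.032/7.136 = 0.5650 m
Q = (1/n)·A·R^(2/3)·S^(1/2) = (1/0.026) × 4.032 × 0.5650^(2/3) × 0.00073^(1/2) = 2.864 m³/s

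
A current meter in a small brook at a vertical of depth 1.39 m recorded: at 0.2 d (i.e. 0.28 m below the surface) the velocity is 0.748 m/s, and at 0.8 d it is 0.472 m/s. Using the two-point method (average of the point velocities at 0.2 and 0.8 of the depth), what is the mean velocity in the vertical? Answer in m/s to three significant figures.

0.610 m/s

v̄ = (0.748 + 0.472) / 2 = 0.6100 m/s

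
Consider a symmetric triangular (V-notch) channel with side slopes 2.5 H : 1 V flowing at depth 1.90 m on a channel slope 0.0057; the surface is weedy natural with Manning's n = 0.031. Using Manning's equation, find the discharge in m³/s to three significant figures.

A = z·y² = 2.5×1.90² = 9.025 m²
P = 2y√(1+z²) = 2×1.90×√(1+2.5²) = 10.23 m
R = A/P = 9.025/10.23 = 0.8821 m
Q = (1/n)·A·R^(2/3)·S^(1/2) = (1/0.031) × 9.025 × 0.8821^(2/3) × 0.0057^(1/2) = 20.22 m³/s

20.2 m³/s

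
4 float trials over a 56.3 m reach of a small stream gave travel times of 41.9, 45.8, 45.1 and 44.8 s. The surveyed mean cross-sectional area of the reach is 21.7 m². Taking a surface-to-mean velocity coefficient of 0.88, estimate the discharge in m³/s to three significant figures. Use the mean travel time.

24.2 m³/s

t̄ = (41.9 + 45.8 + 45.1 + 44.8) / 4 = 44.4 s
v_surface = L / t̄ = 56.3 / 44.4 = 1.268 m/s
v_mean = 0.88 × 1.268 = 1.116 m/s
Q = A × v_mean = 21.7 × 1.116 = 24.21 m³/s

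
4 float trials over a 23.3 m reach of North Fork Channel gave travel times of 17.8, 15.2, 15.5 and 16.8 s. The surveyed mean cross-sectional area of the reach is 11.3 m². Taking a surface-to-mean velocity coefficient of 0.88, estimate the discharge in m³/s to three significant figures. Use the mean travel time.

14.2 m³/s

t̄ = (17.8 + 15.2 + 15.5 + 16.8) / 4 = 16.325 s
v_surface = L / t̄ = 23.3 / 16.325 = 1.427 m/s
v_mean = 0.88 × 1.427 = 1.256 m/s
Q = A × v_mean = 11.3 × 1.256 = 14.19 m³/s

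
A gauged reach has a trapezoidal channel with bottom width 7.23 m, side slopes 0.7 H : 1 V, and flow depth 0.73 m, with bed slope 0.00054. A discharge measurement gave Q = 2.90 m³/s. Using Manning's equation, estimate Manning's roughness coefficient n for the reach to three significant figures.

0.0332

A = (b + z·y)·y = (7.23 + 0.7×0.73)×0.73 = 5.651 m²
P = b + 2y√(1+z²) = 7.23 + 2×0.73×√(1+0.7²) = 9.012 m
R = A/P = 5.651/9.012 = 0.6270 m
n = (1/Q)·A·R^(2/3)·S^(1/2) = (1/2.90) × 5.651 × 0.7326 × 0.02324 = 0.03317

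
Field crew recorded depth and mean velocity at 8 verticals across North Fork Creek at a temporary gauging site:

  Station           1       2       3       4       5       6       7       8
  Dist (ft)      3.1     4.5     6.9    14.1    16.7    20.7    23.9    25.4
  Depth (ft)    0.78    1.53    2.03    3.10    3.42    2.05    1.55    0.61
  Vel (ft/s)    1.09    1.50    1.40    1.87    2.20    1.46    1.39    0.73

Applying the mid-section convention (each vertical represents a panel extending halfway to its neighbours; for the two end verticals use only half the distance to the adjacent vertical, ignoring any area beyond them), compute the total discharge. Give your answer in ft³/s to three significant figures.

88.0 ft³/s

w_1 = (4.5 − 3.1)/2 = 0.7 ft; q_1 = 1.09 × 0.78 × 0.7 = 0.5951 ft³/s
w_2 = (6.9 − 3.1)/2 = 1.9 ft; q_2 = 1.50 × 1.53 × 1.9 = 4.361 ft³/s
w_3 = (14.1 − 4.5)/2 = 4.8 ft; q_3 = 1.40 × 2.03 × 4.8 = 13.64 ft³/s
w_4 = (16.7 − 6.9)/2 = 4.9 ft; q_4 = 1.87 × 3.10 × 4.9 = 28.41 ft³/s
w_5 = (20.7 − 14.1)/2 = 3.3 ft; q_5 = 2.20 × 3.42 × 3.3 = 24.83 ft³/s
w_6 = (23.9 − 16.7)/2 = 3.6 ft; q_6 = 1.46 × 2.05 × 3.6 = 10.77 ft³/s
w_7 = (25.4 − 20.7)/2 = 2.35 ft; q_7 = 1.39 × 1.55 × 2.35 = 5.063 ft³/s
w_8 = (25.4 − 23.9)/2 = 0.75 ft; q_8 = 0.73 × 0.61 × 0.75 = 0.3340 ft³/s
Q = Σ qᵢ = 88.00 ft³/s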